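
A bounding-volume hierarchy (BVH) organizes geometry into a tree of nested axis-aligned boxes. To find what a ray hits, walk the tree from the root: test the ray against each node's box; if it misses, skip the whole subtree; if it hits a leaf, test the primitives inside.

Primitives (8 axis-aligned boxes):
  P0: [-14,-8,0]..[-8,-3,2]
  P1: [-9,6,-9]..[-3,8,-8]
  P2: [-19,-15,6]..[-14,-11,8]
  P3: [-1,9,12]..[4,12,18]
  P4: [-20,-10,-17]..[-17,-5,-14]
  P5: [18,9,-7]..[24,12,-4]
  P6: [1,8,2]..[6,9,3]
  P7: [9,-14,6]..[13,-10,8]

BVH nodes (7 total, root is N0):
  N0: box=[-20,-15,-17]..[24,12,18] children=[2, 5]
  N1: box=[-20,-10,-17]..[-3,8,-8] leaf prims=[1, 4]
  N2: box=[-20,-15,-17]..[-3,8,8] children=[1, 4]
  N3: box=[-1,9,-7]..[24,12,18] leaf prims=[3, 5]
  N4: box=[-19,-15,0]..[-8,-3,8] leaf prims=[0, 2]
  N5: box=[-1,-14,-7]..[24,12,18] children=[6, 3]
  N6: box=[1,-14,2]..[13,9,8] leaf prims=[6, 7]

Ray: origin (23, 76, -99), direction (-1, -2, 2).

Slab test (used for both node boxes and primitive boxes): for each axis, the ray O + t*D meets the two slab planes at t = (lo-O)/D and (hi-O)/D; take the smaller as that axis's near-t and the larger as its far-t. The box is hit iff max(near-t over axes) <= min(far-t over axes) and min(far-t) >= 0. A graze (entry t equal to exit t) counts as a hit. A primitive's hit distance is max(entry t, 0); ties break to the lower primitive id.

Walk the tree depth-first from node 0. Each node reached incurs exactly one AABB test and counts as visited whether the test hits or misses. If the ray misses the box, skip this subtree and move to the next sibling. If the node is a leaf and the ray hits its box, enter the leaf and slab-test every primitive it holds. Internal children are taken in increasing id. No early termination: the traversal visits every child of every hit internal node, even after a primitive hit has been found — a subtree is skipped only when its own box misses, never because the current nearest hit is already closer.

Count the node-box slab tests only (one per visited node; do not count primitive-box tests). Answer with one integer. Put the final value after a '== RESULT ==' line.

Trace the traversal:
N0 x:[-1,43] y:[32,91/2] z:[41,117/2] -> hit [41,43], descend [2, 5]
  N2 x:[26,43] y:[34,91/2] z:[41,107/2] -> hit [41,43], descend [1, 4]
    N1 x:[26,43] y:[34,43] z:[41,91/2] -> hit [41,43] leaf, test {P1(miss), P4@t=41}
    N4 x:[31,42] y:[79/2,91/2] z:[99/2,107/2] -> miss, prune
  N5 x:[-1,24] y:[32,45] z:[46,117/2] -> miss, prune

Summary -> nodes [0, 2, 1, 4, 5]; box-tests=5; leaf-entries=1; first=P4

== RESULT ==
5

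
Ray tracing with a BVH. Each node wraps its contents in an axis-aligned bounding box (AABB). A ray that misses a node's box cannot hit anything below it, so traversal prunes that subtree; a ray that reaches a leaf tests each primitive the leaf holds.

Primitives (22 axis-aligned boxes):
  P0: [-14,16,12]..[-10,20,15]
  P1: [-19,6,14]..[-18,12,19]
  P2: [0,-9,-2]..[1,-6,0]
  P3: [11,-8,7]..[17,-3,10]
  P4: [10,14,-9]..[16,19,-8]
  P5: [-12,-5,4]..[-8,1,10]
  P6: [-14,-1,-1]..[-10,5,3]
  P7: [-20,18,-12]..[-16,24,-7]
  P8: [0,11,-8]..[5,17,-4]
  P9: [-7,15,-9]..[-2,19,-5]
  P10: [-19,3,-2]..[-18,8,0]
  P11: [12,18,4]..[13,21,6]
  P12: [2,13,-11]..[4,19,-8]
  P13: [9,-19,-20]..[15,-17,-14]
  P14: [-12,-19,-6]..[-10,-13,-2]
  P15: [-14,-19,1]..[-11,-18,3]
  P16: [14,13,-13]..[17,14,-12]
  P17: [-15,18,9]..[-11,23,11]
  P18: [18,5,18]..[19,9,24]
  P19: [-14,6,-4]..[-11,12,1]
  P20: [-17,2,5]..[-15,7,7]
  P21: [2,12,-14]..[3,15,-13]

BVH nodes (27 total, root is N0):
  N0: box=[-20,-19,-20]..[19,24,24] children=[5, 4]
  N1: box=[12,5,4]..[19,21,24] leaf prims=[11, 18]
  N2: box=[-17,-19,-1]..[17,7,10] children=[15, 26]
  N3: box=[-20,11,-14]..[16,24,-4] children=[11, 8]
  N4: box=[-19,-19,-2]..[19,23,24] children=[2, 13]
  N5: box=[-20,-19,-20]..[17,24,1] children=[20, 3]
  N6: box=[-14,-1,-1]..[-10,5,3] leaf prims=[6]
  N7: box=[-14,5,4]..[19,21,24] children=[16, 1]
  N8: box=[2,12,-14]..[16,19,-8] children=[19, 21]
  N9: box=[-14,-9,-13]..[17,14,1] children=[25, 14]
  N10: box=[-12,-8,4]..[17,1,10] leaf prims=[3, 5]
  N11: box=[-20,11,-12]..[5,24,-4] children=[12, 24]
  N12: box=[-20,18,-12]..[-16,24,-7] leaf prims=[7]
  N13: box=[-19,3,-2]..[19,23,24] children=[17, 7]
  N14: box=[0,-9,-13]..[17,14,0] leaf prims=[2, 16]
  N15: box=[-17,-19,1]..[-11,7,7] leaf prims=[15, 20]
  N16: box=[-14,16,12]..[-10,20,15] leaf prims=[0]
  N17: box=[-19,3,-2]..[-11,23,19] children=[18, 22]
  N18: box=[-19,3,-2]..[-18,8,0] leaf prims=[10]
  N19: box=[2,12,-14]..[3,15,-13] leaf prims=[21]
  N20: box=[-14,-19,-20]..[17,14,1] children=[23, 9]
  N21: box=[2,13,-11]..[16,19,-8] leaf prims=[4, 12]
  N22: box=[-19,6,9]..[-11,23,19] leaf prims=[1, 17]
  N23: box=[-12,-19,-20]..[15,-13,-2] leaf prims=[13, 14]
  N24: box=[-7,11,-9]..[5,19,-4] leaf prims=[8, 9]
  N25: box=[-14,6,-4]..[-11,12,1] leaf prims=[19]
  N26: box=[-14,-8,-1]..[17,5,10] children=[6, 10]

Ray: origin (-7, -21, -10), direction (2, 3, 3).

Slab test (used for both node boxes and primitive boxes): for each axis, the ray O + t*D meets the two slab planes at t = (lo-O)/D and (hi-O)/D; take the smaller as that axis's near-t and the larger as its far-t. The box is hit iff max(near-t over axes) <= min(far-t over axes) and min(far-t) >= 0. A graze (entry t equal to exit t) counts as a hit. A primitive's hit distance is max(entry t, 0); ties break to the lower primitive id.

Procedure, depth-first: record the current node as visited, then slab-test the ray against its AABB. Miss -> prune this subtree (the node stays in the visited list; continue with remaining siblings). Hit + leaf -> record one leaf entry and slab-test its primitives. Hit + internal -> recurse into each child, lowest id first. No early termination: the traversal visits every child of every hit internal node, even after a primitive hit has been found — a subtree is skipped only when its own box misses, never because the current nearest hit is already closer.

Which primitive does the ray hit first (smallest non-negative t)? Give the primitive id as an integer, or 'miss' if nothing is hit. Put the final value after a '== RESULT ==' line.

Trace the traversal:
N0 x:[-13/2,13] y:[2/3,15] z:[-10/3,34/3] -> hit [2/3,34/3], descend [4, 5]
  N4 x:[-6,13] y:[2/3,44/3] z:[8/3,34/3] -> hit [8/3,34/3], descend [2, 13]
    N2 x:[-5,12] y:[2/3,28/3] z:[3,20/3] -> hit [3,20/3], descend [15, 26]
      N15 x:[-5,-2] y:[2/3,28/3] z:[11/3,17/3] -> miss, prune
      N26 x:[-7/2,12] y:[13/3,26/3] z:[3,20/3] -> hit [13/3,20/3], descend [6, 10]
        N6 x:[-7/2,-3/2] y:[20/3,26/3] z:[3,13/3] -> miss, prune
        N10 x:[-5/2,12] y:[13/3,22/3] z:[14/3,20/3] -> hit [14/3,20/3] leaf, test {P3(miss), P5(miss)}
    N13 x:[-6,13] y:[8,44/3] z:[8/3,34/3] -> hit [8,34/3], descend [7, 17]
      N7 x:[-7/2,13] y:[26/3,14] z:[14/3,34/3] -> hit [26/3,34/3], descend [1, 16]
        N1 x:[19/2,13] y:[26/3,14] z:[14/3,34/3] -> hit [19/2,34/3] leaf, test {P11(miss), P18(miss)}
        N16 x:[-7/2,-3/2] y:[37/3,41/3] z:[22/3,25/3] -> miss, prune
      N17 x:[-6,-2] y:[8,44/3] z:[8/3,29/3] -> miss, prune
  N5 x:[-13/2,12] y:[2/3,15] z:[-10/3,11/3] -> hit [2/3,11/3], descend [3, 20]
    N3 x:[-13/2,23/2] y:[32/3,15] z:[-4/3,2] -> miss, prune
    N20 x:[-7/2,12] y:[2/3,35/3] z:[-10/3,11/3] -> hit [2/3,11/3], descend [9, 23]
      N9 x:[-7/2,12] y:[4,35/3] z:[-1,11/3] -> miss, prune
      N23 x:[-5/2,11] y:[2/3,8/3] z:[-10/3,8/3] -> hit [2/3,8/3] leaf, test {P13(miss), P14(miss)}

Summary -> nodes [0, 4, 2, 15, 26, 6, 10, 13, 7, 1, 16, 17, 5, 3, 20, 9, 23]; box-tests=17; leaf-entries=3; first=miss

== RESULT ==
miss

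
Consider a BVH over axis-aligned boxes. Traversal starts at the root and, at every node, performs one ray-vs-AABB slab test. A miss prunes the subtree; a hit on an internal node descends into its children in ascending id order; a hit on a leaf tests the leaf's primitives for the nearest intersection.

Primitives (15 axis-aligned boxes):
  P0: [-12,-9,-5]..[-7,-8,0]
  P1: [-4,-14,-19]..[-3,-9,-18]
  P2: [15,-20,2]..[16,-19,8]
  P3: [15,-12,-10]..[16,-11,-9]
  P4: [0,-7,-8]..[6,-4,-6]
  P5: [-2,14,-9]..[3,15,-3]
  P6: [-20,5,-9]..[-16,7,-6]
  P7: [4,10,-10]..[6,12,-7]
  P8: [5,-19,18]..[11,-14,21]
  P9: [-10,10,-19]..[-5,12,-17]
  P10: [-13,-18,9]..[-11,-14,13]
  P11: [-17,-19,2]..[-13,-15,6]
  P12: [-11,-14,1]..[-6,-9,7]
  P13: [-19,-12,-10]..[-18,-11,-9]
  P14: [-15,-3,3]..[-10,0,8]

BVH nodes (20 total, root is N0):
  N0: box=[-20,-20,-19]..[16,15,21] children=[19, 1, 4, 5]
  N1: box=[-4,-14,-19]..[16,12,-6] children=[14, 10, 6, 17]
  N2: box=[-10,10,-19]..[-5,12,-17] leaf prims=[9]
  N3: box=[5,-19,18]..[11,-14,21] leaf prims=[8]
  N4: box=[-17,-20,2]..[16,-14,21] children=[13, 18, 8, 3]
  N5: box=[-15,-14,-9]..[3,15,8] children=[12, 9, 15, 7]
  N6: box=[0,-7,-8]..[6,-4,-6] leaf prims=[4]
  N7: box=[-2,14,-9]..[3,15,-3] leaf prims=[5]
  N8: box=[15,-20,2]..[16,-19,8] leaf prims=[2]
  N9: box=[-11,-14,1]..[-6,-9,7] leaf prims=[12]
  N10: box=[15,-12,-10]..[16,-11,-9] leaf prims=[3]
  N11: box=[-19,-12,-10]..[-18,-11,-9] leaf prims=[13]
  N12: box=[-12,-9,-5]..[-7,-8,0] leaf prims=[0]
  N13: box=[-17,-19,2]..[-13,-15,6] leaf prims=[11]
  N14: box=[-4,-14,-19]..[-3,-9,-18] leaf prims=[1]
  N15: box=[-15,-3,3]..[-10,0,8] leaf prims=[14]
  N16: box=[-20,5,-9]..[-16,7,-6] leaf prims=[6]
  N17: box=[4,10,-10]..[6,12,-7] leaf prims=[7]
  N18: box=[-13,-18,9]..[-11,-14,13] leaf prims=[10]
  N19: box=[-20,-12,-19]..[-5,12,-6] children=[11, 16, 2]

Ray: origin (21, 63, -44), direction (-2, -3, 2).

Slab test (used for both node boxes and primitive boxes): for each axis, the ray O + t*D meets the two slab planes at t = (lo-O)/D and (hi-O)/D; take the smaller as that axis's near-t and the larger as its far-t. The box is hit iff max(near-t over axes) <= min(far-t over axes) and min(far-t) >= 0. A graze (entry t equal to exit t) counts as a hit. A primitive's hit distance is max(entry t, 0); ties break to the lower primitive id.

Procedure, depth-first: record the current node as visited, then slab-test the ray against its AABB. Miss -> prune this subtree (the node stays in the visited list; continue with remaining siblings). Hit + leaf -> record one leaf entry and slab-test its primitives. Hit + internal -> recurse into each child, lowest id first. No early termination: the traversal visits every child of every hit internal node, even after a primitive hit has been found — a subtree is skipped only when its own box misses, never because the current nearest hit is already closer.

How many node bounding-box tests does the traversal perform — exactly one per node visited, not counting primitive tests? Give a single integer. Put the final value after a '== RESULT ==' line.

Walk:
N0 x:[5/2,41/2] y:[16,83/3] z:[25/2,65/2] -> hit [16,41/2], descend [1, 4, 5, 19]
  N1 x:[5/2,25/2] y:[17,77/3] z:[25/2,19] -> miss, prune
  N4 x:[5/2,19] y:[77/3,83/3] z:[23,65/2] -> miss, prune
  N5 x:[9,18] y:[16,77/3] z:[35/2,26] -> hit [35/2,18], descend [7, 9, 12, 15]
    N7 x:[9,23/2] y:[16,49/3] z:[35/2,41/2] -> miss, prune
    N9 x:[27/2,16] y:[24,77/3] z:[45/2,51/2] -> miss, prune
    N12 x:[14,33/2] y:[71/3,24] z:[39/2,22] -> miss, prune
    N15 x:[31/2,18] y:[21,22] z:[47/2,26] -> miss, prune
  N19 x:[13,41/2] y:[17,25] z:[25/2,19] -> hit [17,19], descend [2, 11, 16]
    N2 x:[13,31/2] y:[17,53/3] z:[25/2,27/2] -> miss, prune
    N11 x:[39/2,20] y:[74/3,25] z:[17,35/2] -> miss, prune
    N16 x:[37/2,41/2] y:[56/3,58/3] z:[35/2,19] -> hit [56/3,19] leaf, test {P6@t=56/3}

order=[0, 1, 4, 5, 7, 9, 12, 15, 19, 2, 11, 16]  |boxes|=12  |leaves|=1  hit=P6

== RESULT ==
12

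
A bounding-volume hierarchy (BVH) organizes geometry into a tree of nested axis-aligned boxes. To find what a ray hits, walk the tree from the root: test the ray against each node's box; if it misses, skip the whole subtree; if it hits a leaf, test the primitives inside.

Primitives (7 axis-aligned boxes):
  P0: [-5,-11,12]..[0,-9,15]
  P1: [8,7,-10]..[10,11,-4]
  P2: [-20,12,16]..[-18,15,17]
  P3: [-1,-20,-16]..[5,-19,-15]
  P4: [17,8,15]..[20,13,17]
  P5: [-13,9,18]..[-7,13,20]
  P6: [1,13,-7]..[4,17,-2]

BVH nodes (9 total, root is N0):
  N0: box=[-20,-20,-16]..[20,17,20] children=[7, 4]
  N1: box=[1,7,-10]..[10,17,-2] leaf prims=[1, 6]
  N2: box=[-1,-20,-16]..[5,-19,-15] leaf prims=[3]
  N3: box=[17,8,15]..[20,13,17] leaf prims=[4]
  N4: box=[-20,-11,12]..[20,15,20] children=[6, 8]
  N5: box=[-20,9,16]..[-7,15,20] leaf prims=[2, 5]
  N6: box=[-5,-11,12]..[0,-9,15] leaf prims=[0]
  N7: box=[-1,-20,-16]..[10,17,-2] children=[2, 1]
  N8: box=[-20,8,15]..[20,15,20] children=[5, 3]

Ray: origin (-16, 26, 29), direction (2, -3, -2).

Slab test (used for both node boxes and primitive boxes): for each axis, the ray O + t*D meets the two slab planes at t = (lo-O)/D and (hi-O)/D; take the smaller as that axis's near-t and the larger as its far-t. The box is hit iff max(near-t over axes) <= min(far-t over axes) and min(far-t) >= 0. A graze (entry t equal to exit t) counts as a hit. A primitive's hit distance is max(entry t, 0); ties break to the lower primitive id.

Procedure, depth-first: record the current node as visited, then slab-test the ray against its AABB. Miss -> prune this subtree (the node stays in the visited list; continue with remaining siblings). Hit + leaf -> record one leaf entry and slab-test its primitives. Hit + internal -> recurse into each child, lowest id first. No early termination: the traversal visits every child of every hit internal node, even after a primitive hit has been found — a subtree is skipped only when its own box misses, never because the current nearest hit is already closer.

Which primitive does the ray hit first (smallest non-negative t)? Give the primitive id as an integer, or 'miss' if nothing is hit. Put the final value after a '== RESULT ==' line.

Trace the traversal:
N0 x:[-2,18] y:[3,46/3] z:[9/2,45/2] -> hit [9/2,46/3], descend [4, 7]
  N4 x:[-2,18] y:[11/3,37/3] z:[9/2,17/2] -> hit [9/2,17/2], descend [6, 8]
    N6 x:[11/2,8] y:[35/3,37/3] z:[7,17/2] -> miss, prune
    N8 x:[-2,18] y:[11/3,6] z:[9/2,7] -> hit [9/2,6], descend [3, 5]
      N3 x:[33/2,18] y:[13/3,6] z:[6,7] -> miss, prune
      N5 x:[-2,9/2] y:[11/3,17/3] z:[9/2,13/2] -> hit [9/2,9/2] leaf, test {P2(miss), P5@t=9/2}
  N7 x:[15/2,13] y:[3,46/3] z:[31/2,45/2] -> miss, prune

Visited [0, 4, 6, 8, 3, 5, 7]. Tests: 7 box, 1 leaf. Nearest: P5.

== RESULT ==
5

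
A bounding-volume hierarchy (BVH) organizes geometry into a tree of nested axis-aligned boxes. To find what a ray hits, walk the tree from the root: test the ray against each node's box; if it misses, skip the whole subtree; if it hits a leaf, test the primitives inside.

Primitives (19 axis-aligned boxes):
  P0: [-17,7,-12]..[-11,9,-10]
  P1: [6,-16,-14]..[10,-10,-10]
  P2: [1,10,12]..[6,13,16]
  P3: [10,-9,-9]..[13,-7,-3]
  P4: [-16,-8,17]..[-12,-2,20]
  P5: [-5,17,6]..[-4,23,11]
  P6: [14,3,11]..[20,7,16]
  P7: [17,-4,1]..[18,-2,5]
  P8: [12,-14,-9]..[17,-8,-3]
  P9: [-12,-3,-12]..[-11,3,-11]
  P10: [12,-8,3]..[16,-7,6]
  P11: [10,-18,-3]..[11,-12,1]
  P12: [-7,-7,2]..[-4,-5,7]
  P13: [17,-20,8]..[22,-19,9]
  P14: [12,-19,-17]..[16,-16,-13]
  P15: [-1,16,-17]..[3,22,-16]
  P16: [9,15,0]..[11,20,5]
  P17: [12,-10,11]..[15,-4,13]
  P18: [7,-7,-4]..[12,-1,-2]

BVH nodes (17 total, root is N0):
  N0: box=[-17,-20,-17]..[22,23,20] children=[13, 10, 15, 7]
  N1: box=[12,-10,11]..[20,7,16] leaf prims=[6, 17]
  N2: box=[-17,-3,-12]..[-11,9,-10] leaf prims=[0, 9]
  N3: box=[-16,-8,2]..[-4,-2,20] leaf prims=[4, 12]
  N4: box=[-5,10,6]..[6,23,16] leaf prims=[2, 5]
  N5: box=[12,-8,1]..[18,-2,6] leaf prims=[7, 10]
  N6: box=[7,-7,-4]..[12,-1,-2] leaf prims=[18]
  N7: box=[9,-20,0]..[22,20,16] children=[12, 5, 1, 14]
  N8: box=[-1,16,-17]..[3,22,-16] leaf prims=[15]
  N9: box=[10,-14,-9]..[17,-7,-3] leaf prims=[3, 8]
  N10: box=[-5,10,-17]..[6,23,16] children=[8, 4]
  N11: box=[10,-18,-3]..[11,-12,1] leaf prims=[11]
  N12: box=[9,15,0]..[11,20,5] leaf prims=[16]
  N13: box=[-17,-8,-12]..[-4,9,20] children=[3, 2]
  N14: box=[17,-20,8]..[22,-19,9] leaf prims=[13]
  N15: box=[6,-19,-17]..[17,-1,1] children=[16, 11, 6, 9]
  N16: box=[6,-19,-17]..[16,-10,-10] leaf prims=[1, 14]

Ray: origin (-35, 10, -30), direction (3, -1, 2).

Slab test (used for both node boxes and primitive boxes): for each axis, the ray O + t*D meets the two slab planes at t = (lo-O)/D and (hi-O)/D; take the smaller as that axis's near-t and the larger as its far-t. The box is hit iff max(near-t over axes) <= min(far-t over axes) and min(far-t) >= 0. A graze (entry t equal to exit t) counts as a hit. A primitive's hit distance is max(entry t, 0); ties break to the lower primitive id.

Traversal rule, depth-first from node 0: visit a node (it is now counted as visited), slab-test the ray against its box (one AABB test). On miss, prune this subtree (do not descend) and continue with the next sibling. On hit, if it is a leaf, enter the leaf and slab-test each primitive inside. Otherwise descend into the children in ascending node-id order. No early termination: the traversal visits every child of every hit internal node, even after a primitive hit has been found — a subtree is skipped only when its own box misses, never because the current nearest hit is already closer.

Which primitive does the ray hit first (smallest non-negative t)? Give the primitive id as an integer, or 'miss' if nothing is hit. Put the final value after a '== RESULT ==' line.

Traverse from the root:
N0 x:[6,19] y:[-13,30] z:[13/2,25] -> hit [13/2,19], descend [7, 10, 13, 15]
  N7 x:[44/3,19] y:[-10,30] z:[15,23] -> hit [15,19], descend [1, 5, 12, 14]
    N1 x:[47/3,55/3] y:[3,20] z:[41/2,23] -> miss, prune
    N5 x:[47/3,53/3] y:[12,18] z:[31/2,18] -> hit [47/3,53/3] leaf, test {P7(miss), P10@t=17}
    N12 x:[44/3,46/3] y:[-10,-5] z:[15,35/2] -> miss, prune
    N14 x:[52/3,19] y:[29,30] z:[19,39/2] -> miss, prune
  N10 x:[10,41/3] y:[-13,0] z:[13/2,23] -> miss, prune
  N13 x:[6,31/3] y:[1,18] z:[9,25] -> hit [9,31/3], descend [2, 3]
    N2 x:[6,8] y:[1,13] z:[9,10] -> miss, prune
    N3 x:[19/3,31/3] y:[12,18] z:[16,25] -> miss, prune
  N15 x:[41/3,52/3] y:[11,29] z:[13/2,31/2] -> hit [41/3,31/2], descend [6, 9, 11, 16]
    N6 x:[14,47/3] y:[11,17] z:[13,14] -> hit [14,14] leaf, test {P18@t=14}
    N9 x:[15,52/3] y:[17,24] z:[21/2,27/2] -> miss, prune
    N11 x:[15,46/3] y:[22,28] z:[27/2,31/2] -> miss, prune
    N16 x:[41/3,17] y:[20,29] z:[13/2,10] -> miss, prune

15 AABB tests over nodes [0, 7, 1, 5, 12, 14, 10, 13, 2, 3, 15, 6, 9, 11, 16]; 2 leaves entered; closest P18.

== RESULT ==
18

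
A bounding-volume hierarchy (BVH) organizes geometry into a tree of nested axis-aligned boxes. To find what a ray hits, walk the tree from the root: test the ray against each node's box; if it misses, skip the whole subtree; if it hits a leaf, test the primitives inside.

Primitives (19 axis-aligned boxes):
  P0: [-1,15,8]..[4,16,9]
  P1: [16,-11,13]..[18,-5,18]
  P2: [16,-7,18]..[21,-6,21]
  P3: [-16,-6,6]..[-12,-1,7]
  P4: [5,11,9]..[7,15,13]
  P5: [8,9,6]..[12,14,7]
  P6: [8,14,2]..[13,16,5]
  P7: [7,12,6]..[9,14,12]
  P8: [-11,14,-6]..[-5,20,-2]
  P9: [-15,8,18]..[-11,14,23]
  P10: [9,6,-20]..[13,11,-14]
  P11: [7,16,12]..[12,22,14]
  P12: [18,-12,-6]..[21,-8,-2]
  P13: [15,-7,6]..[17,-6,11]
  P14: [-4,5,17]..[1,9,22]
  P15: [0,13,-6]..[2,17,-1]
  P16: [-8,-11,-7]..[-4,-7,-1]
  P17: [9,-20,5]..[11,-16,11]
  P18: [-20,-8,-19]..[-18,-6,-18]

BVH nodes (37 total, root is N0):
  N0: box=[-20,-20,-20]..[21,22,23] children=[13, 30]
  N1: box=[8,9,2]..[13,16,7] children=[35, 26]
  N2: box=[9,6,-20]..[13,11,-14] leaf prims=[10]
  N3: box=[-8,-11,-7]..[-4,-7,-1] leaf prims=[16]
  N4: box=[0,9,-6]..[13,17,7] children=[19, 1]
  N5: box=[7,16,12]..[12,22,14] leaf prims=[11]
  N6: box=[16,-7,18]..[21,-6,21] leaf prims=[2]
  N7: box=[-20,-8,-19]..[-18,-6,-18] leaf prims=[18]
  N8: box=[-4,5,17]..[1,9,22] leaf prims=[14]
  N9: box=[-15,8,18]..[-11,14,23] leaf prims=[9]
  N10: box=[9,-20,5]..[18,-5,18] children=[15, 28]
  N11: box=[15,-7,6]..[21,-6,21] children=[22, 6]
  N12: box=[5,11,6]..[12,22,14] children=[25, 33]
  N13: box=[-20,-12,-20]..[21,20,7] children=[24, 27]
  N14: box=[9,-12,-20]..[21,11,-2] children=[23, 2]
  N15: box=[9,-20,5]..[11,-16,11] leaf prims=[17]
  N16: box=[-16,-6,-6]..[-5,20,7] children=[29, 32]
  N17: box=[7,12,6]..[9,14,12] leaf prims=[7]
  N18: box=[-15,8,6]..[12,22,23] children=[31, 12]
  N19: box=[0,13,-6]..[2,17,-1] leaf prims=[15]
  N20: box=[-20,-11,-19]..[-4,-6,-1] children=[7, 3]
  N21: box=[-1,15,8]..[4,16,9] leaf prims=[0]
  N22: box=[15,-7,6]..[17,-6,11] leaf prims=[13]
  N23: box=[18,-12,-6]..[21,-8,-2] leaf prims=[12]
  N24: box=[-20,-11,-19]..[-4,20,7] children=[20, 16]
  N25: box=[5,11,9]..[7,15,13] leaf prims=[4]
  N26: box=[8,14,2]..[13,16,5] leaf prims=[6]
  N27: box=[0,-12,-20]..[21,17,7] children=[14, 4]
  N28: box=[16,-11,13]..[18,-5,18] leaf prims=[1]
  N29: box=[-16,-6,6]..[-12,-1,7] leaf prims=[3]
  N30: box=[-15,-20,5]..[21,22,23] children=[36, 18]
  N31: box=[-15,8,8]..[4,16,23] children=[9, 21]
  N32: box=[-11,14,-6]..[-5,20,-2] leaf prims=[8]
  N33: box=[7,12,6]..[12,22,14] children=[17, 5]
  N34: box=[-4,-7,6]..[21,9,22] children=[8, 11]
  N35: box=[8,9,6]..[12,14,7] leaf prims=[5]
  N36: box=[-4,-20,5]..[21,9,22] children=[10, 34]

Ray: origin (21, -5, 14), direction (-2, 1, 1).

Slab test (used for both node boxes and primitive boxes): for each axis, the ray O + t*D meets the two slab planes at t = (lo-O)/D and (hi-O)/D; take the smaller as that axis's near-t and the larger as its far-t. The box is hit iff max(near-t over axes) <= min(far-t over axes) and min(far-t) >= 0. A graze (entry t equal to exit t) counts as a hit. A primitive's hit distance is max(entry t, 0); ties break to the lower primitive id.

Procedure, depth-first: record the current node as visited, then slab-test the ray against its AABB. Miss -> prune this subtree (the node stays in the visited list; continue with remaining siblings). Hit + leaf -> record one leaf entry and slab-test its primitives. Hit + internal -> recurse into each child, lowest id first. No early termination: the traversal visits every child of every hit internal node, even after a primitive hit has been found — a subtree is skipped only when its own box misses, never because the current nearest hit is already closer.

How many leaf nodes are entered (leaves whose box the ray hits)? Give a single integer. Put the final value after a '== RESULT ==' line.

Traverse from the root:
N0 x:[0,41/2] y:[-15,27] z:[-34,9] -> hit [0,9], descend [13, 30]
  N13 x:[0,41/2] y:[-7,25] z:[-34,-7] -> miss, prune
  N30 x:[0,18] y:[-15,27] z:[-9,9] -> hit [0,9], descend [18, 36]
    N18 x:[9/2,18] y:[13,27] z:[-8,9] -> miss, prune
    N36 x:[0,25/2] y:[-15,14] z:[-9,8] -> hit [0,8], descend [10, 34]
      N10 x:[3/2,6] y:[-15,0] z:[-9,4] -> miss, prune
      N34 x:[0,25/2] y:[-2,14] z:[-8,8] -> hit [0,8], descend [8, 11]
        N8 x:[10,25/2] y:[10,14] z:[3,8] -> miss, prune
        N11 x:[0,3] y:[-2,-1] z:[-8,7] -> miss, prune

order=[0, 13, 30, 18, 36, 10, 34, 8, 11]  |boxes|=9  |leaves|=0  hit=miss

== RESULT ==
0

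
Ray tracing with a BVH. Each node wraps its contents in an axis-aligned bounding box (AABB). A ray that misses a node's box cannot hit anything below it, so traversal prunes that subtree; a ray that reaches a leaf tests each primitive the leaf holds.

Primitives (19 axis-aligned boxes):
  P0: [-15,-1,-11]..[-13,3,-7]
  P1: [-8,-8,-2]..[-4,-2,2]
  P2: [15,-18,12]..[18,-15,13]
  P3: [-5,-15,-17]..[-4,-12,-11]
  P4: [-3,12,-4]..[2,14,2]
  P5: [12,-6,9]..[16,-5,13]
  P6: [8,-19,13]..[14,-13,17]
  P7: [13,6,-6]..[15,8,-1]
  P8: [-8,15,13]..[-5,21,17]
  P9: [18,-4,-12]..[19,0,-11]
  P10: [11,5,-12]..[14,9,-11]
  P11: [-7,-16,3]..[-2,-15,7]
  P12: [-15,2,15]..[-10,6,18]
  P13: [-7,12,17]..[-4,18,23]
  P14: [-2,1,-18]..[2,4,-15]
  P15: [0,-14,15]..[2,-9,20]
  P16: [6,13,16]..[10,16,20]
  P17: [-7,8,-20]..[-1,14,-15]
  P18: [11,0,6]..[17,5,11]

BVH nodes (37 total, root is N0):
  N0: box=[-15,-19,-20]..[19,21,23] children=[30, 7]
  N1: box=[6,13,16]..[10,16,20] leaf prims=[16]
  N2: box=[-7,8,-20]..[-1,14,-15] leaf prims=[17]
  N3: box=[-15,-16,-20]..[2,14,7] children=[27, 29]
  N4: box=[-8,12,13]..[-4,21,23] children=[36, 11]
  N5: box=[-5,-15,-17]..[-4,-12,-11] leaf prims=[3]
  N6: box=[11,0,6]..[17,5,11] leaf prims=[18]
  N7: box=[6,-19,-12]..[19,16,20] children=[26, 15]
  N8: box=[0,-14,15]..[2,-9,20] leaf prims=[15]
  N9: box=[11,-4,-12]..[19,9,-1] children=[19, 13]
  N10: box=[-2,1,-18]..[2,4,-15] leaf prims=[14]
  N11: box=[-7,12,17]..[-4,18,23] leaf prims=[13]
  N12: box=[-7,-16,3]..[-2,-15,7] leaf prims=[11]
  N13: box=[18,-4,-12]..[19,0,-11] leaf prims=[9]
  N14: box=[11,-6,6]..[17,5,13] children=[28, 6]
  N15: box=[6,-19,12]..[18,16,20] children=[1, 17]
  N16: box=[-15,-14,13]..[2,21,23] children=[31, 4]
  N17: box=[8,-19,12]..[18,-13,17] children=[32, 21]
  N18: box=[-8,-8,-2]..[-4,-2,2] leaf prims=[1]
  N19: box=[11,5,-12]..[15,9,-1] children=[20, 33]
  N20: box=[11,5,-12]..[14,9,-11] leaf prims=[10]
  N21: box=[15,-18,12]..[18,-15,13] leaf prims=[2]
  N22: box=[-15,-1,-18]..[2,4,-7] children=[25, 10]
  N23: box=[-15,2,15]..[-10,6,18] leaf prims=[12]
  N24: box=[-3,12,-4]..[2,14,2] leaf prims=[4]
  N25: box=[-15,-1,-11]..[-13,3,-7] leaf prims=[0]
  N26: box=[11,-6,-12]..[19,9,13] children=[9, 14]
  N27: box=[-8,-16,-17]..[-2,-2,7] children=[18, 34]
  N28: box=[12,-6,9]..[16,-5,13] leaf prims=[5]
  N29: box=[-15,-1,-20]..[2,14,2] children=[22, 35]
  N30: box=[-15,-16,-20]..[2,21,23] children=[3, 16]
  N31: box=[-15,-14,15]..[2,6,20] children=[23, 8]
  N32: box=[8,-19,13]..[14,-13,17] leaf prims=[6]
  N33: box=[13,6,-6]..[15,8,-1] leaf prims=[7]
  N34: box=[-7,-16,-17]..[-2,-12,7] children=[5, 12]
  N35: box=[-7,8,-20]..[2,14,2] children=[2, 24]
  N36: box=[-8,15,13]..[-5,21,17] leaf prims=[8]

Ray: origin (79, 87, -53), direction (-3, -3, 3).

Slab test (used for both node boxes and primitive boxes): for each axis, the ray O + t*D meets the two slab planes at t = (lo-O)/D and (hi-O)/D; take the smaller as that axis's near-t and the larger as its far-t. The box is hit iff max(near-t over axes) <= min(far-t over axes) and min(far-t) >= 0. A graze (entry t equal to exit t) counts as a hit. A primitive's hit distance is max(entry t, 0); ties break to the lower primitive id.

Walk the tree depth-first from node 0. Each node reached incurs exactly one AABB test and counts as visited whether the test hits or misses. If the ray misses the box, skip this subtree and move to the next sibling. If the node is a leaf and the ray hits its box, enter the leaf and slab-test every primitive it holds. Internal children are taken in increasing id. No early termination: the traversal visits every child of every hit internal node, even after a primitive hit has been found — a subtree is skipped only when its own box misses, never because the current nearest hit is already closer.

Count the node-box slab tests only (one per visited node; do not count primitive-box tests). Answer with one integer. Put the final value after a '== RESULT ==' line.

Walk:
N0 x:[20,94/3] y:[22,106/3] z:[11,76/3] -> hit [22,76/3], descend [7, 30]
  N7 x:[20,73/3] y:[71/3,106/3] z:[41/3,73/3] -> hit [71/3,73/3], descend [15, 26]
    N15 x:[61/3,73/3] y:[71/3,106/3] z:[65/3,73/3] -> hit [71/3,73/3], descend [1, 17]
      N1 x:[23,73/3] y:[71/3,74/3] z:[23,73/3] -> hit [71/3,73/3] leaf, test {P16@t=71/3}
      N17 x:[61/3,71/3] y:[100/3,106/3] z:[65/3,70/3] -> miss, prune
    N26 x:[20,68/3] y:[26,31] z:[41/3,22] -> miss, prune
  N30 x:[77/3,94/3] y:[22,103/3] z:[11,76/3] -> miss, prune

Visited [0, 7, 15, 1, 17, 26, 30]. Tests: 7 box, 1 leaf. Nearest: P16.

== RESULT ==
7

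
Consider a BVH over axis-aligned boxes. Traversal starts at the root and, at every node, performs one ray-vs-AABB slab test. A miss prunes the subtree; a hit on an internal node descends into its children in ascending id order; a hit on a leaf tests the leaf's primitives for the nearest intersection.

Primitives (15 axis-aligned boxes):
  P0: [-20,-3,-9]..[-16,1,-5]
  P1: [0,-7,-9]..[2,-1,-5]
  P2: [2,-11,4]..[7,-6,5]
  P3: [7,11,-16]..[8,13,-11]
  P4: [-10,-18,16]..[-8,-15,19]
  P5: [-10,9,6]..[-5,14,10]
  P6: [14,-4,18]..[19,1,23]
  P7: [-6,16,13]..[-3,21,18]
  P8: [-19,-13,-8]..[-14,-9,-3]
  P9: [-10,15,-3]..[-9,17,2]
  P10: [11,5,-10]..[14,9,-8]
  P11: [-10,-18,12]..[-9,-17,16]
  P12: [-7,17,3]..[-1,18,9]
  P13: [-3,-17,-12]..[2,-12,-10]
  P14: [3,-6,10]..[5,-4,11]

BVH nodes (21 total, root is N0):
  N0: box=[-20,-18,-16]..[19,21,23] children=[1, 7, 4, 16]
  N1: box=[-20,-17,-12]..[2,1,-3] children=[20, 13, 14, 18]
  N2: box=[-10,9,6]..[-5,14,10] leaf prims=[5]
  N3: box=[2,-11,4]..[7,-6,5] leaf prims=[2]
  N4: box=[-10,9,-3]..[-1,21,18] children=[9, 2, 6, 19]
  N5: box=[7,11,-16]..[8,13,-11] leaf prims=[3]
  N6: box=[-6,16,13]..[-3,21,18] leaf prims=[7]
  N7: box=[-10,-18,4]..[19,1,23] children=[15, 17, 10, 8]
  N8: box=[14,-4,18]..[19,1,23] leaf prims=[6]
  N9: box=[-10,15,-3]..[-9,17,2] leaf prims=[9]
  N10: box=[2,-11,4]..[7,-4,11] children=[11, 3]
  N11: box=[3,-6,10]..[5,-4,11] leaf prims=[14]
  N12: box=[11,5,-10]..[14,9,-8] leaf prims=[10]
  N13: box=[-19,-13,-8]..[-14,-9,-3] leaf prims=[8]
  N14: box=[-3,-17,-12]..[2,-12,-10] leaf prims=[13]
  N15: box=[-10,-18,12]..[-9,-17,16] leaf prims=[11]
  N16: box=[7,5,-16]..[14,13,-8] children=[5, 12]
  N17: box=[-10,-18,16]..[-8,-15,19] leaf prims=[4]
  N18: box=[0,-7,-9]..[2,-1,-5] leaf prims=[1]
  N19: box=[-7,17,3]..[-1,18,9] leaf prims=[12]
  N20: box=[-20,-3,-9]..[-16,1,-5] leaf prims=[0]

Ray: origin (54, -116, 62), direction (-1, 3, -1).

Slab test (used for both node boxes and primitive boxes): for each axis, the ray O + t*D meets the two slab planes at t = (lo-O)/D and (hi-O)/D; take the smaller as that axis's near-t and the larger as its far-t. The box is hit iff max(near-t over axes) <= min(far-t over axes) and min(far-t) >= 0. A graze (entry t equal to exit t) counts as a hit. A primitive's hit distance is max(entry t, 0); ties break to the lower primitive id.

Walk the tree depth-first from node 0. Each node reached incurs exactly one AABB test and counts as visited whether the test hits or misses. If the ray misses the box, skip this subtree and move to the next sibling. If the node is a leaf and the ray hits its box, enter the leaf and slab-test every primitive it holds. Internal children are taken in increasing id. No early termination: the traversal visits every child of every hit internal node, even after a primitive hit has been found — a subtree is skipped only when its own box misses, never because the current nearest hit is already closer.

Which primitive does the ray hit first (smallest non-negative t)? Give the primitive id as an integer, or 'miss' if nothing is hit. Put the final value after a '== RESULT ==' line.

Trace the traversal:
N0 x:[35,74] y:[98/3,137/3] z:[39,78] -> hit [39,137/3], descend [1, 4, 7, 16]
  N1 x:[52,74] y:[33,39] z:[65,74] -> miss, prune
  N4 x:[55,64] y:[125/3,137/3] z:[44,65] -> miss, prune
  N7 x:[35,64] y:[98/3,39] z:[39,58] -> hit [39,39], descend [8, 10, 15, 17]
    N8 x:[35,40] y:[112/3,39] z:[39,44] -> hit [39,39] leaf, test {P6@t=39}
    N10 x:[47,52] y:[35,112/3] z:[51,58] -> miss, prune
    N15 x:[63,64] y:[98/3,33] z:[46,50] -> miss, prune
    N17 x:[62,64] y:[98/3,101/3] z:[43,46] -> miss, prune
  N16 x:[40,47] y:[121/3,43] z:[70,78] -> miss, prune

Visited [0, 1, 4, 7, 8, 10, 15, 17, 16]. Tests: 9 box, 1 leaf. Nearest: P6.

== RESULT ==
6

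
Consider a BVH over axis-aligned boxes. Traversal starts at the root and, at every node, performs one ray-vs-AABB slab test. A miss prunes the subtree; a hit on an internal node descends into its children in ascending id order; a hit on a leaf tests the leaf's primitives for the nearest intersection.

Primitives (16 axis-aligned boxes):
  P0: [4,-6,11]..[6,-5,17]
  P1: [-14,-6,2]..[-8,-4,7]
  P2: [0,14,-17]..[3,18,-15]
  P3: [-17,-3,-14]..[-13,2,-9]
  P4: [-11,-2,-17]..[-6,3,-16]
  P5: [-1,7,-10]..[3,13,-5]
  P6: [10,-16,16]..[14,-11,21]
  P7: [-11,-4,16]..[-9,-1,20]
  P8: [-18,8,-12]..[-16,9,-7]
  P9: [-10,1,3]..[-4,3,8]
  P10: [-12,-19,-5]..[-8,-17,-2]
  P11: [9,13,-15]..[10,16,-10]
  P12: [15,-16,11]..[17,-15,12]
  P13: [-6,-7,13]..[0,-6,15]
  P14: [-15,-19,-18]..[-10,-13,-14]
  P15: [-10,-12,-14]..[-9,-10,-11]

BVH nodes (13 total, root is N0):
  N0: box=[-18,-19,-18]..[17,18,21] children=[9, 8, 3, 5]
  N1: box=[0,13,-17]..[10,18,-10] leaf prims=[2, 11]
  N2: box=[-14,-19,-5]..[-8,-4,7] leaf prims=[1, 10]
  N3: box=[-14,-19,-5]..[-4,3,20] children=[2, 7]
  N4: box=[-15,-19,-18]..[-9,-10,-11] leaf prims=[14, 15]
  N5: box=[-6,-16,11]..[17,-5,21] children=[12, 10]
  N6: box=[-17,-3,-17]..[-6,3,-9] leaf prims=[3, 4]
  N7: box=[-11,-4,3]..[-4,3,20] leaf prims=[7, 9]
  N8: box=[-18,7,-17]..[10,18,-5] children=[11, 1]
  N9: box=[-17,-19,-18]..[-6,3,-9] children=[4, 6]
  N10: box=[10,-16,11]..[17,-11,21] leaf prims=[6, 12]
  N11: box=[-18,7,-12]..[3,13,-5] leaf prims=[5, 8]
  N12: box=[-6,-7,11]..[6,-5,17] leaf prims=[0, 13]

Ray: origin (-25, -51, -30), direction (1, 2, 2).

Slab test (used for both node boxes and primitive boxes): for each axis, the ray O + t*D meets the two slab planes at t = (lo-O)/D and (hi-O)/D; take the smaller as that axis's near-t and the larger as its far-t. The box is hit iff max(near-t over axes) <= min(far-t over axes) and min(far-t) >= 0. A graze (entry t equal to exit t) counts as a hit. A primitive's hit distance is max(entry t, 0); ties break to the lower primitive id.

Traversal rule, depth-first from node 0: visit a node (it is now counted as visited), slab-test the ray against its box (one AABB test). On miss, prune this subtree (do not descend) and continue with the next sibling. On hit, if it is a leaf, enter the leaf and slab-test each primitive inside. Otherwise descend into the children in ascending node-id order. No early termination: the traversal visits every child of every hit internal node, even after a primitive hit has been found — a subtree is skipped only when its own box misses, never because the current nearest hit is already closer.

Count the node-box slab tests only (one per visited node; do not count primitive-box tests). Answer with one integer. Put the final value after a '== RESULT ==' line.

Trace the traversal:
N0 x:[7,42] y:[16,69/2] z:[6,51/2] -> hit [16,51/2], descend [3, 5, 8, 9]
  N3 x:[11,21] y:[16,27] z:[25/2,25] -> hit [16,21], descend [2, 7]
    N2 x:[11,17] y:[16,47/2] z:[25/2,37/2] -> hit [16,17] leaf, test {P1(miss), P10(miss)}
    N7 x:[14,21] y:[47/2,27] z:[33/2,25] -> miss, prune
  N5 x:[19,42] y:[35/2,23] z:[41/2,51/2] -> hit [41/2,23], descend [10, 12]
    N10 x:[35,42] y:[35/2,20] z:[41/2,51/2] -> miss, prune
    N12 x:[19,31] y:[22,23] z:[41/2,47/2] -> hit [22,23] leaf, test {P0(miss), P13@t=22}
  N8 x:[7,35] y:[29,69/2] z:[13/2,25/2] -> miss, prune
  N9 x:[8,19] y:[16,27] z:[6,21/2] -> miss, prune

Visited [0, 3, 2, 7, 5, 10, 12, 8, 9]. Tests: 9 box, 2 leaf. Nearest: P13.

== RESULT ==
9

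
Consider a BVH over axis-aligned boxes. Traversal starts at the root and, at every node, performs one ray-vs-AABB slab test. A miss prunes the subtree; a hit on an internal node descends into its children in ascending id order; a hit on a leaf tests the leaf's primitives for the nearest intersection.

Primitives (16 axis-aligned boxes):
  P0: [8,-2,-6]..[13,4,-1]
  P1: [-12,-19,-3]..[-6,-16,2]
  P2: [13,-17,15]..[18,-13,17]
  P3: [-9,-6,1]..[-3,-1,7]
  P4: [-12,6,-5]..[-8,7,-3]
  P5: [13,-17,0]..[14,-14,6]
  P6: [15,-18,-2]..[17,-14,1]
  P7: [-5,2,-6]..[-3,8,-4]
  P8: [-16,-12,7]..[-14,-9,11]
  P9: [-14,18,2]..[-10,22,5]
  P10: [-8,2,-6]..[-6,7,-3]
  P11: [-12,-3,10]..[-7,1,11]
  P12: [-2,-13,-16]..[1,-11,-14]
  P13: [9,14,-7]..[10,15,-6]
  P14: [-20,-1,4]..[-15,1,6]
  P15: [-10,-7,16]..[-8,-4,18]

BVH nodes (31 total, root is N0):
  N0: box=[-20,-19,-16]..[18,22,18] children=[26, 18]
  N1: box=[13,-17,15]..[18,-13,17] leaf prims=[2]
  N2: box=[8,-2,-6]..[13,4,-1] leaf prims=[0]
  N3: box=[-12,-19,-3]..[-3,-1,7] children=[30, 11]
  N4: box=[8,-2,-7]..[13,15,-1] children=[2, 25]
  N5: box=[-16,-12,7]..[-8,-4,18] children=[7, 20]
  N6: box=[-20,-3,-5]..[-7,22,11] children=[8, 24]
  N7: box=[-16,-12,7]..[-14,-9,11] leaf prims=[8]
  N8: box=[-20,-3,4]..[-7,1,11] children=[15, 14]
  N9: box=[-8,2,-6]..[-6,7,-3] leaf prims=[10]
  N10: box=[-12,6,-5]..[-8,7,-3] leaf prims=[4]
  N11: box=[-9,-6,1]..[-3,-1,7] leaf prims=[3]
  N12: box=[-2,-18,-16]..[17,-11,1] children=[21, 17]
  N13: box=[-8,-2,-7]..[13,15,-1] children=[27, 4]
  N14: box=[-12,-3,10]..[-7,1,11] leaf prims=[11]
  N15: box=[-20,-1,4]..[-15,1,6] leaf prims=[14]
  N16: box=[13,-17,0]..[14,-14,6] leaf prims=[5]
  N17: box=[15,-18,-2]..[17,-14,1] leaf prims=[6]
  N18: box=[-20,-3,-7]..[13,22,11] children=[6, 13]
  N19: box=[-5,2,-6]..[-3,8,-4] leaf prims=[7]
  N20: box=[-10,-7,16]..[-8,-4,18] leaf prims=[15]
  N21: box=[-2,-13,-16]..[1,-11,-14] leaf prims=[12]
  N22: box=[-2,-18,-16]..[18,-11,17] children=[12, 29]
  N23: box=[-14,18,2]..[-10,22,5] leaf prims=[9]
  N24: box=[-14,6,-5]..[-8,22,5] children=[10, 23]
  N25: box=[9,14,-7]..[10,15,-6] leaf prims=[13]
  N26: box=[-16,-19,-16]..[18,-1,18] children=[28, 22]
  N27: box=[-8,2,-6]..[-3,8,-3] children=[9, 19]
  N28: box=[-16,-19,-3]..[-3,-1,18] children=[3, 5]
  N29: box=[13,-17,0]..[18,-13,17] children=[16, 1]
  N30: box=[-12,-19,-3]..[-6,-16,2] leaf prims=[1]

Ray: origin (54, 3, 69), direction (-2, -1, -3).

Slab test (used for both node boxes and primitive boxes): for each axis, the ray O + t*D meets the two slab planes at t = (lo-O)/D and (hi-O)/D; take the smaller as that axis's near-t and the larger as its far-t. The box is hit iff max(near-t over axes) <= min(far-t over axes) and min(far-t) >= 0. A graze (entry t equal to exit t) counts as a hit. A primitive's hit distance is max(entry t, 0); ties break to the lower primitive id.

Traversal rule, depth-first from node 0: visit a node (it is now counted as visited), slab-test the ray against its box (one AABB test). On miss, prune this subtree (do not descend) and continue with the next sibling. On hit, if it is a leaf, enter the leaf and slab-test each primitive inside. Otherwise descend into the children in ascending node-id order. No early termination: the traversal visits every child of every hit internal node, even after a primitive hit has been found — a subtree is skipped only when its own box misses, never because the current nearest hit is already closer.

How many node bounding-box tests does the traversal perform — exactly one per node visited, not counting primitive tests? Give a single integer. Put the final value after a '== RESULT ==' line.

Traverse from the root:
N0 x:[18,37] y:[-19,22] z:[17,85/3] -> hit [18,22], descend [18, 26]
  N18 x:[41/2,37] y:[-19,6] z:[58/3,76/3] -> miss, prune
  N26 x:[18,35] y:[4,22] z:[17,85/3] -> hit [18,22], descend [22, 28]
    N22 x:[18,28] y:[14,21] z:[52/3,85/3] -> hit [18,21], descend [12, 29]
      N12 x:[37/2,28] y:[14,21] z:[68/3,85/3] -> miss, prune
      N29 x:[18,41/2] y:[16,20] z:[52/3,23] -> hit [18,20], descend [1, 16]
        N1 x:[18,41/2] y:[16,20] z:[52/3,18] -> hit [18,18] leaf, test {P2@t=18}
        N16 x:[20,41/2] y:[17,20] z:[21,23] -> miss, prune
    N28 x:[57/2,35] y:[4,22] z:[17,24] -> miss, prune

Visited [0, 18, 26, 22, 12, 29, 1, 16, 28]. Tests: 9 box, 1 leaf. Nearest: P2.

== RESULT ==
9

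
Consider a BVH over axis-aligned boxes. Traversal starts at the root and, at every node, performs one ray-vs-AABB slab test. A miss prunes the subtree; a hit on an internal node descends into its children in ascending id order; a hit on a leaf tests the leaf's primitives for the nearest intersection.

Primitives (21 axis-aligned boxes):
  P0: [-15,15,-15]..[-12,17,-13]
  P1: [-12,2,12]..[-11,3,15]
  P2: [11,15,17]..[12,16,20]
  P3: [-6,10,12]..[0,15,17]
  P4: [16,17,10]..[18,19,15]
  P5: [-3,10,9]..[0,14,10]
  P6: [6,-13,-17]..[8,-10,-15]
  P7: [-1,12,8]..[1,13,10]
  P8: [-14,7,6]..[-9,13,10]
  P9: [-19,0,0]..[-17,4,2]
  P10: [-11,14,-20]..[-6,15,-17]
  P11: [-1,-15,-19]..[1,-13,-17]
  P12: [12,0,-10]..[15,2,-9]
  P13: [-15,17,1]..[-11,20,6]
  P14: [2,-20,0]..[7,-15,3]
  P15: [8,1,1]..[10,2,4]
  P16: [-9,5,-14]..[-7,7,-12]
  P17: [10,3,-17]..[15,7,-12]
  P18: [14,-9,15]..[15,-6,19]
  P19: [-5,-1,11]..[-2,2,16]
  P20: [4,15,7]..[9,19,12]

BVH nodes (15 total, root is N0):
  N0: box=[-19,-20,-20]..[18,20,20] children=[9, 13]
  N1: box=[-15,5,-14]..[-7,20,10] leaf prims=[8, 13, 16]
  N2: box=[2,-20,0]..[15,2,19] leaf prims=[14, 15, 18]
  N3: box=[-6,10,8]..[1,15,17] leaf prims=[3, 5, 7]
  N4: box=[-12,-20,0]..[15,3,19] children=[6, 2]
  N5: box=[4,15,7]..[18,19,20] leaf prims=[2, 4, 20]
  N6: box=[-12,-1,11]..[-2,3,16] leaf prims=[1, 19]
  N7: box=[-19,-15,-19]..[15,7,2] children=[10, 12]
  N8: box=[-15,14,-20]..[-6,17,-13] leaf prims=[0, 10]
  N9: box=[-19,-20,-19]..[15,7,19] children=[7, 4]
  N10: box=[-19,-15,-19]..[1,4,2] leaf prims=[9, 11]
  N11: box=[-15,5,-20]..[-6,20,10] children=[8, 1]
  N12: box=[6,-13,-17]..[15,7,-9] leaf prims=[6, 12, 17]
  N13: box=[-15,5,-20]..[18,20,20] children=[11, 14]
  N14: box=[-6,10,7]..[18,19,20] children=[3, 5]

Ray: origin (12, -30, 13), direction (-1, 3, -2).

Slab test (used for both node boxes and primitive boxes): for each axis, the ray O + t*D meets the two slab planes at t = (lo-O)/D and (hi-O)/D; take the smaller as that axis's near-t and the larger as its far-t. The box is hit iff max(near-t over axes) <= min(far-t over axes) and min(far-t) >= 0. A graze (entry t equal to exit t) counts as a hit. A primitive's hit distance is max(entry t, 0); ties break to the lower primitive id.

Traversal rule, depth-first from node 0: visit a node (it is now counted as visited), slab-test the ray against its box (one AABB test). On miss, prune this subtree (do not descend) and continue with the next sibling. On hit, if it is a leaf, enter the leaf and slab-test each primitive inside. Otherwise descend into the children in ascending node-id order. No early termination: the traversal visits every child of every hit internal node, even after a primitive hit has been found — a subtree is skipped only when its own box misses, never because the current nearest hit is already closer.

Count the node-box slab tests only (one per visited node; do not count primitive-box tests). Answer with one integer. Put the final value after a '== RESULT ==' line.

Trace the traversal:
N0 x:[-6,31] y:[10/3,50/3] z:[-7/2,33/2] -> hit [10/3,33/2], descend [9, 13]
  N9 x:[-3,31] y:[10/3,37/3] z:[-3,16] -> hit [10/3,37/3], descend [4, 7]
    N4 x:[-3,24] y:[10/3,11] z:[-3,13/2] -> hit [10/3,13/2], descend [2, 6]
      N2 x:[-3,10] y:[10/3,32/3] z:[-3,13/2] -> hit [10/3,13/2] leaf, test {P14@t=5, P15(miss), P18(miss)}
      N6 x:[14,24] y:[29/3,11] z:[-3/2,1] -> miss, prune
    N7 x:[-3,31] y:[5,37/3] z:[11/2,16] -> hit [11/2,37/3], descend [10, 12]
      N10 x:[11,31] y:[5,34/3] z:[11/2,16] -> hit [11,34/3] leaf, test {P9(miss), P11(miss)}
      N12 x:[-3,6] y:[17/3,37/3] z:[11,15] -> miss, prune
  N13 x:[-6,27] y:[35/3,50/3] z:[-7/2,33/2] -> hit [35/3,33/2], descend [11, 14]
    N11 x:[18,27] y:[35/3,50/3] z:[3/2,33/2] -> miss, prune
    N14 x:[-6,18] y:[40/3,49/3] z:[-7/2,3] -> miss, prune

Visited [0, 9, 4, 2, 6, 7, 10, 12, 13, 11, 14]. Tests: 11 box, 2 leaf. Nearest: P14.

== RESULT ==
11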